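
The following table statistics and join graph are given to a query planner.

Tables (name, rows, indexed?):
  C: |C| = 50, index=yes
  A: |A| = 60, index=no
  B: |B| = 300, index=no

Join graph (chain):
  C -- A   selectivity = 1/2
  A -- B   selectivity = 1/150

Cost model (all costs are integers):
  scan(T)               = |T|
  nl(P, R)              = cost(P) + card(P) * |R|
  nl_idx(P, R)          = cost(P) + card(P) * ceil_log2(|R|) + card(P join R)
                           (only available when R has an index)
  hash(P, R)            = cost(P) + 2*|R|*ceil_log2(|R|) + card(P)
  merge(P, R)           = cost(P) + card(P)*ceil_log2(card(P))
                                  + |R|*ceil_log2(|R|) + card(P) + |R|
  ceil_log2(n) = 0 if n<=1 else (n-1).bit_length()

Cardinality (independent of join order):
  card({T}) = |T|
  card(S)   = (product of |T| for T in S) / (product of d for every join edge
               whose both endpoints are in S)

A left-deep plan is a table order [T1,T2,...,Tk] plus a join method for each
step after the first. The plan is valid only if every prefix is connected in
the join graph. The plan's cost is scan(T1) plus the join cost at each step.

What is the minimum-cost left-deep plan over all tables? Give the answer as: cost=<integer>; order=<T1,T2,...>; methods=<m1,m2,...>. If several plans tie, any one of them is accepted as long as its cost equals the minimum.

cost=2040; order=B,A,C; methods=hash,hash

Selinger DP (subsets sized 1..n):
  {C}: scan cost=50, card=50
  {A}: scan cost=60, card=60
  {B}: scan cost=300, card=300
  {AC}: card=1500; try (C,hash)→720, (A,hash)→820, (A,merge)→820, (C,merge)→830, (C,nl_idx)→1920, (A,nl)→3050 …(+1); best=720 via (C,hash)
  {AB}: card=120; try (A,hash)→1320, (B,merge)→3480, (A,merge)→3720, (B,hash)→5520, (B,nl)→18060, (A,nl)→18300; best=1320 via (A,hash)
  {ABC}: card=3000; try (C,hash)→2040, (C,merge)→2630, (C,nl_idx)→5040, (C,nl)→7320, (B,hash)→7620, (B,merge)→21720 …(+1); best=2040 via (C,hash)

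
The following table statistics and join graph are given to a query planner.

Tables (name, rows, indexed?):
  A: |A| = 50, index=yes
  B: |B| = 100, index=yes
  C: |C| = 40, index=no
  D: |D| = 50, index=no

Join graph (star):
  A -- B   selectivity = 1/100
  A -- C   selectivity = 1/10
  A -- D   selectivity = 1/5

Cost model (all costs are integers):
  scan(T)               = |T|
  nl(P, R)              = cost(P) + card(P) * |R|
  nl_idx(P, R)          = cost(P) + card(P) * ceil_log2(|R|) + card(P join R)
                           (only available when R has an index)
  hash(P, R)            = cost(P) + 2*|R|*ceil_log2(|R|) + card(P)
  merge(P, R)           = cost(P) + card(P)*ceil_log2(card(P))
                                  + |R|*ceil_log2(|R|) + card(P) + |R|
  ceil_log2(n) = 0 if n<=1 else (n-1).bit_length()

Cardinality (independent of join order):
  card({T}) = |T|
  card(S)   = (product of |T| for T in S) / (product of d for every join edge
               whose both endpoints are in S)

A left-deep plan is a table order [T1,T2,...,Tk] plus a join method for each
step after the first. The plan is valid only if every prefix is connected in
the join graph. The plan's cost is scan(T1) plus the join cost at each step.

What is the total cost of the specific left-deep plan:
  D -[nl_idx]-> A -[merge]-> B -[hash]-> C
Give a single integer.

step 1: scan D: cost=50, card=50
step 2: join A via nl_idx
    card(P join A) = 50*50/(5) = 500
    cost = 50 + 50*6 + 500 = 850
step 3: join B via merge
    card(P join B) = 500*100/(100) = 500
    cost = 850 + 500*9 + 100*7 + 500 + 100 = 6650
step 4: join C via hash
    card(P join C) = 500*40/(10) = 2000
    cost = 6650 + 2*40*6 + 500 = 7630

7630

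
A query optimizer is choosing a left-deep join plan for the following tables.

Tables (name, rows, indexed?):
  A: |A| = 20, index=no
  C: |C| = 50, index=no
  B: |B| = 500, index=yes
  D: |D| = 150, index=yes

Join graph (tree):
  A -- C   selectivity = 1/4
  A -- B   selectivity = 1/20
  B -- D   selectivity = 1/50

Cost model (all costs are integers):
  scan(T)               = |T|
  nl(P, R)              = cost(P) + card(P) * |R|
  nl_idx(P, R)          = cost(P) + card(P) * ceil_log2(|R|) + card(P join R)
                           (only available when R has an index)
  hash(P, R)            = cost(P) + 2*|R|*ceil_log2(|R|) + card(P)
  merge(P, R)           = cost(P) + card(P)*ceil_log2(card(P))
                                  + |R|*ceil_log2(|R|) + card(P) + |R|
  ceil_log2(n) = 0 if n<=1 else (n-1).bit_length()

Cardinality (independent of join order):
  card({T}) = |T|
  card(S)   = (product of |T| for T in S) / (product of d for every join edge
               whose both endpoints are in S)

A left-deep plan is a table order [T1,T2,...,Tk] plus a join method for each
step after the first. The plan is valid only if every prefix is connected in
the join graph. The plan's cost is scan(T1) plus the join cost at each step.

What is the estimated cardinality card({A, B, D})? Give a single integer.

Tables in S: A(20), B(500), D(150)
Edges inside S: A-B(d=20), B-D(d=50)
numerator = 20 * 500 * 150 = 1500000
denominator = 20 * 50 = 1000
card(S) = 1500000 / 1000 = 1500

1500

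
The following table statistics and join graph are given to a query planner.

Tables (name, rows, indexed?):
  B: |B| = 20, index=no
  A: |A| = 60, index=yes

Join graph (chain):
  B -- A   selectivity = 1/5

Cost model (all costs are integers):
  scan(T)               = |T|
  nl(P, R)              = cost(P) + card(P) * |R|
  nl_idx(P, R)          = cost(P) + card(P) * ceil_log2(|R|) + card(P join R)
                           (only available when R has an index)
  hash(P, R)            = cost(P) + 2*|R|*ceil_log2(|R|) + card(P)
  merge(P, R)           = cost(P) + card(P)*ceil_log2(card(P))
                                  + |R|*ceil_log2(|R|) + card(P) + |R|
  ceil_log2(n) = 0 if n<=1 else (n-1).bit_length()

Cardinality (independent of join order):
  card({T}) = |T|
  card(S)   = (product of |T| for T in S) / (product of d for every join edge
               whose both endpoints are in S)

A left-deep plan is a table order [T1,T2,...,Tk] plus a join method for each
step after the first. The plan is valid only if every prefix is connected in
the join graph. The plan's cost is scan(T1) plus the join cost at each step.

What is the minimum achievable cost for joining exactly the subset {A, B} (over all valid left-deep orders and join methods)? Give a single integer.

320

Selinger DP over subsets of {A,B}:
  {B}: scan cost=20, card=20
  {A}: scan cost=60, card=60
  {AB}: card=240; try (B,hash)→320, (A,nl_idx)→380, (A,merge)→560, (B,merge)→600, (A,hash)→760, (A,nl)→1220 …(+1); best=320 via (B,hash)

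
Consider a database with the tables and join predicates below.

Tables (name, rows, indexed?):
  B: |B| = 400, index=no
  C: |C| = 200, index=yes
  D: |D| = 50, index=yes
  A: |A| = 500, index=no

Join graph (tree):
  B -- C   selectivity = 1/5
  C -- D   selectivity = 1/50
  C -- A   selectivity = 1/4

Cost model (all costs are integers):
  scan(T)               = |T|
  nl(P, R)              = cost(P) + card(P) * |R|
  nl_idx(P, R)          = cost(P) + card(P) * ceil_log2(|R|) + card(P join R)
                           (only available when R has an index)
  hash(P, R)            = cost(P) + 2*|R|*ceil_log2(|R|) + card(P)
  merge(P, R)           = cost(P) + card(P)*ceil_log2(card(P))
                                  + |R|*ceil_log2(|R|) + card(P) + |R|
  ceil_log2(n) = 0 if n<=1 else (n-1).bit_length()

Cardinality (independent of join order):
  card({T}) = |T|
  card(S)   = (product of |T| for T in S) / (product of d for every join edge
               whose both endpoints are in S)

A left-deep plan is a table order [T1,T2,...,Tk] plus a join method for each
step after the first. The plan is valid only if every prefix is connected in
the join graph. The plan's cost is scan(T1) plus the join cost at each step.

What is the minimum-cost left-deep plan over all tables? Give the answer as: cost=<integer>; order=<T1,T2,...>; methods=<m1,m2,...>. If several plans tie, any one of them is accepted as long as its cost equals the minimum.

cost=31450; order=D,C,B,A; methods=nl_idx,merge,hash

Selinger DP (subsets sized 1..n):
  {B}: scan cost=400, card=400
  {C}: scan cost=200, card=200
  {D}: scan cost=50, card=50
  {A}: scan cost=500, card=500
  {BC}: card=16000; try (C,hash)→4000, (B,merge)→6000, (C,merge)→6200, (B,hash)→7600, (C,nl_idx)→19600, (B,nl)→80200 …(+1); best=4000 via (C,hash)
  {CD}: card=200; try (C,nl_idx)→650, (D,hash)→1000, (D,nl_idx)→1600, (C,merge)→2200, (D,merge)→2350, (C,hash)→3300 …(+2); best=650 via (C,nl_idx)
  {AC}: card=25000; try (C,hash)→4200, (A,merge)→7000, (C,merge)→7300, (A,hash)→9400, (C,nl_idx)→29500, (A,nl)→100200 …(+1); best=4200 via (C,hash)
  {BCD}: card=16000; try (B,merge)→6450, (B,hash)→8050, (D,hash)→20600, (B,nl)→80650, (D,nl_idx)→116000, (D,merge)→244350 …(+1); best=6450 via (B,merge)
  {ABC}: card=2000000; try (A,hash)→29000, (B,hash)→36400, (A,merge)→249000, (B,merge)→408200, (A,nl)→8004000, (B,nl)→10004200; best=29000 via (A,hash)
  {ACD}: card=25000; try (A,merge)→7450, (A,hash)→9850, (D,hash)→29800, (A,nl)→100650, (D,nl_idx)→179200, (D,merge)→404550 …(+1); best=7450 via (A,merge)
  {ABCD}: card=2000000; try (A,hash)→31450, (B,hash)→39650, (A,merge)→251450, (B,merge)→411450, (D,hash)→2029600, (A,nl)→8006450 …(+4); best=31450 via (A,hash)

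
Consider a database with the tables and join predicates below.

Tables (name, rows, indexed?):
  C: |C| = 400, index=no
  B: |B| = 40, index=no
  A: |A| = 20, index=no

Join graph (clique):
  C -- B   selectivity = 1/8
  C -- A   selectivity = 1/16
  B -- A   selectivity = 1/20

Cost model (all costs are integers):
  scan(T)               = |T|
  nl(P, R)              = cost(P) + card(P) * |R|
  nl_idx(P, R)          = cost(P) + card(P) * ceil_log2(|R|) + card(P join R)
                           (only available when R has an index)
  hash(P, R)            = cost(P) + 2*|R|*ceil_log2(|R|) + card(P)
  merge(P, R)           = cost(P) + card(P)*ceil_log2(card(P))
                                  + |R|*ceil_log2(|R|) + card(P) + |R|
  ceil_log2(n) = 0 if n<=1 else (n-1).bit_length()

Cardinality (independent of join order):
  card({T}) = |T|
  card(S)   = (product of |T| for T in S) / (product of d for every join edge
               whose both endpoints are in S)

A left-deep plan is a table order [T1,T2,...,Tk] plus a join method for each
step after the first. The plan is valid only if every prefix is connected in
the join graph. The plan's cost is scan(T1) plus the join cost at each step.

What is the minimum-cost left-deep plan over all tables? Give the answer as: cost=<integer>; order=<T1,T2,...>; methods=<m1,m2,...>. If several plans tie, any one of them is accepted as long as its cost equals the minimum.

cost=1980; order=C,A,B; methods=hash,hash

Selinger DP (subsets sized 1..n):
  {C}: scan cost=400, card=400
  {B}: scan cost=40, card=40
  {A}: scan cost=20, card=20
  {BC}: card=2000; try (B,hash)→1280, (C,merge)→4320, (B,merge)→4680, (C,hash)→7280, (C,nl)→16040, (B,nl)→16400; best=1280 via (B,hash)
  {AC}: card=500; try (A,hash)→1000, (C,merge)→4140, (A,merge)→4520, (C,hash)→7240, (C,nl)→8020, (A,nl)→8400; best=1000 via (A,hash)
  {AB}: card=40; try (A,hash)→280, (B,merge)→420, (A,merge)→440, (B,hash)→520, (B,nl)→820, (A,nl)→840; best=280 via (A,hash)
  {ABC}: card=125; try (B,hash)→1980, (A,hash)→3480, (C,merge)→4560, (B,merge)→6280, (C,hash)→7520, (C,nl)→16280 …(+3); best=1980 via (B,hash)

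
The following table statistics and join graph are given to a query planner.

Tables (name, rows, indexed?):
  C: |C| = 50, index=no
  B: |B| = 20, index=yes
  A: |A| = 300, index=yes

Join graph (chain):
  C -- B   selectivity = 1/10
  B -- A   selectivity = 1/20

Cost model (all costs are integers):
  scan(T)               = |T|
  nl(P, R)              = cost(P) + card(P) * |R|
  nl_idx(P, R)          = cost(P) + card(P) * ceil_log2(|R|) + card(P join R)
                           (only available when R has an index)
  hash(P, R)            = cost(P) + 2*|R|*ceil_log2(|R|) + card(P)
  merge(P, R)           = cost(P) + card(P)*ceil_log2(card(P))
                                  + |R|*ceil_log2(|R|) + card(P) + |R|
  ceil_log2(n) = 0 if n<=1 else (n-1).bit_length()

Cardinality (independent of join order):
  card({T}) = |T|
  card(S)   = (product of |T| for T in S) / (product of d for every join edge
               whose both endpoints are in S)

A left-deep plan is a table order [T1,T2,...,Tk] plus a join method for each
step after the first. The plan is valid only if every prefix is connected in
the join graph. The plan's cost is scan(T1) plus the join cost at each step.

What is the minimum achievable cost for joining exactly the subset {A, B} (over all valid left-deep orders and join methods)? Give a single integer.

Selinger DP over subsets of {A,B}:
  {B}: scan cost=20, card=20
  {A}: scan cost=300, card=300
  {AB}: card=300; try (A,nl_idx)→500, (B,hash)→800, (B,nl_idx)→2100, (A,merge)→3140, (B,merge)→3420, (A,hash)→5440 …(+2); best=500 via (A,nl_idx)

500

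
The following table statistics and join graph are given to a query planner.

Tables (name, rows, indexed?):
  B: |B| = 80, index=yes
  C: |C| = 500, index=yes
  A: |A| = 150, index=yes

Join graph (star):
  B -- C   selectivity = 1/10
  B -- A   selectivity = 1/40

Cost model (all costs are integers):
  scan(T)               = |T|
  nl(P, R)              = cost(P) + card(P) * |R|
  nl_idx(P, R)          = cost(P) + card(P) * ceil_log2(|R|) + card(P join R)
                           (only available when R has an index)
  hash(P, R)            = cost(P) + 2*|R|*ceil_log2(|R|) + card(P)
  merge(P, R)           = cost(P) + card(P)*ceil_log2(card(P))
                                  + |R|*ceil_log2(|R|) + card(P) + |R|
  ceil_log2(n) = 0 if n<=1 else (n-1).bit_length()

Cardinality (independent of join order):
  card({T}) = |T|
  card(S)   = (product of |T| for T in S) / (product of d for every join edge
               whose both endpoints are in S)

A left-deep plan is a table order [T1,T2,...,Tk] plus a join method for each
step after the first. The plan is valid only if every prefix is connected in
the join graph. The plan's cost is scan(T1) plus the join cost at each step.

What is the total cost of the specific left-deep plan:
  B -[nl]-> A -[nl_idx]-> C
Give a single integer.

29780

step 1: scan B: cost=80, card=80
step 2: join A via nl
    card(P join A) = 80*150/(40) = 300
    cost = 80 + 80*150 = 12080
step 3: join C via nl_idx
    card(P join C) = 300*500/(10) = 15000
    cost = 12080 + 300*9 + 15000 = 29780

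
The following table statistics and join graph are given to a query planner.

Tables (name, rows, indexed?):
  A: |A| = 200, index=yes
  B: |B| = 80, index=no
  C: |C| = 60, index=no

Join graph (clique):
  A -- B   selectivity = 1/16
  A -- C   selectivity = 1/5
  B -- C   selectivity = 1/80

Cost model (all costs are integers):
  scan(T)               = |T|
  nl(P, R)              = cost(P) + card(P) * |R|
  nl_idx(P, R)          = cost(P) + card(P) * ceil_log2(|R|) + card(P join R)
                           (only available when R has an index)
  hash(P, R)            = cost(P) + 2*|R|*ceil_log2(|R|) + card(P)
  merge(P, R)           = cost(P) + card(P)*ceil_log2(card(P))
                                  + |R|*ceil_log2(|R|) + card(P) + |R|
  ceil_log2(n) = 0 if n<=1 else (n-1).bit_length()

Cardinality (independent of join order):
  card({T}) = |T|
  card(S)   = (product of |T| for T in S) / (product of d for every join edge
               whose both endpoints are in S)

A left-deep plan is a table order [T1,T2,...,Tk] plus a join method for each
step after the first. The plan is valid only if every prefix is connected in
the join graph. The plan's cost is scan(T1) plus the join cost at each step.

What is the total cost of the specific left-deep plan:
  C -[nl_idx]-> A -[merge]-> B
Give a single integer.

34780

step 1: scan C: cost=60, card=60
step 2: join A via nl_idx
    card(P join A) = 60*200/(5) = 2400
    cost = 60 + 60*8 + 2400 = 2940
step 3: join B via merge
    card(P join B) = 2400*80/(16*80) = 150
    cost = 2940 + 2400*12 + 80*7 + 2400 + 80 = 34780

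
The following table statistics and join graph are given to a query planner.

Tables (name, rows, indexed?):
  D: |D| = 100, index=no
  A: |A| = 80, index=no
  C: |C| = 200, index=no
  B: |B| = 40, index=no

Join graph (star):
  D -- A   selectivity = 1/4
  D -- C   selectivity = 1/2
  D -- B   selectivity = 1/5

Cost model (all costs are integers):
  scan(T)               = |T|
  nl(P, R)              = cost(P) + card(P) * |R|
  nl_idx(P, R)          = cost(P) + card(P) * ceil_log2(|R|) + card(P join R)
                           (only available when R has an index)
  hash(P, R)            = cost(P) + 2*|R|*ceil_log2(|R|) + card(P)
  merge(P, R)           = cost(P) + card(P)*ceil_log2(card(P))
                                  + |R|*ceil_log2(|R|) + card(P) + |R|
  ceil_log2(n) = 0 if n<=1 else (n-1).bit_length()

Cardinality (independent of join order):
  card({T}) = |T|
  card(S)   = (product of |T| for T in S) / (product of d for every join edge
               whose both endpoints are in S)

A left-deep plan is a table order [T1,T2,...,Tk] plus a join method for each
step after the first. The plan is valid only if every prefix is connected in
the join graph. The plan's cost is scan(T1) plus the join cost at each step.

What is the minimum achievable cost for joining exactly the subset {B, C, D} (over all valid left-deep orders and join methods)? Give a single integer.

Selinger DP over subsets of {B,C,D}:
  {D}: scan cost=100, card=100
  {C}: scan cost=200, card=200
  {B}: scan cost=40, card=40
  {CD}: card=10000; try (D,hash)→1800, (C,merge)→2700, (D,merge)→2800, (C,hash)→3400, (C,nl)→20100, (D,nl)→20200; best=1800 via (D,hash)
  {BD}: card=800; try (B,hash)→680, (D,merge)→1120, (B,merge)→1180, (D,hash)→1480, (D,nl)→4040, (B,nl)→4100; best=680 via (B,hash)
  {BCD}: card=80000; try (C,hash)→4680, (C,merge)→11280, (B,hash)→12280, (B,merge)→152080, (C,nl)→160680, (B,nl)→401800; best=4680 via (C,hash)

4680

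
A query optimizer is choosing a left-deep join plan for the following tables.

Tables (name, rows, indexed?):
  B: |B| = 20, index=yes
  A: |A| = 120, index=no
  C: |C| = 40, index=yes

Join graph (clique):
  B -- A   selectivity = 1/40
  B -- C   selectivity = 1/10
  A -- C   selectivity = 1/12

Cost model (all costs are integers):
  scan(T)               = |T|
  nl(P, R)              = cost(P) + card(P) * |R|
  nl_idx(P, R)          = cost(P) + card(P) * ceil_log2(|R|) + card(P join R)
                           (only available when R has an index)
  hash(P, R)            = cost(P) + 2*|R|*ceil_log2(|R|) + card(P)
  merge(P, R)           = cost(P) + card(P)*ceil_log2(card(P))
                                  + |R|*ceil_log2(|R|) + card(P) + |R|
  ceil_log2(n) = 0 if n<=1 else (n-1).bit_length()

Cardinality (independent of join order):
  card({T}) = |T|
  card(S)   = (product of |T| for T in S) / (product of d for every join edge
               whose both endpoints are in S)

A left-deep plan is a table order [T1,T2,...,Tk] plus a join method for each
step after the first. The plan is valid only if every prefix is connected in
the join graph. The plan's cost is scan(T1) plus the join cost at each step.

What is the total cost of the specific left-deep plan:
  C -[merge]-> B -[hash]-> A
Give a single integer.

step 1: scan C: cost=40, card=40
step 2: join B via merge
    card(P join B) = 40*20/(10) = 80
    cost = 40 + 40*6 + 20*5 + 40 + 20 = 440
step 3: join A via hash
    card(P join A) = 80*120/(40*12) = 20
    cost = 440 + 2*120*7 + 80 = 2200

2200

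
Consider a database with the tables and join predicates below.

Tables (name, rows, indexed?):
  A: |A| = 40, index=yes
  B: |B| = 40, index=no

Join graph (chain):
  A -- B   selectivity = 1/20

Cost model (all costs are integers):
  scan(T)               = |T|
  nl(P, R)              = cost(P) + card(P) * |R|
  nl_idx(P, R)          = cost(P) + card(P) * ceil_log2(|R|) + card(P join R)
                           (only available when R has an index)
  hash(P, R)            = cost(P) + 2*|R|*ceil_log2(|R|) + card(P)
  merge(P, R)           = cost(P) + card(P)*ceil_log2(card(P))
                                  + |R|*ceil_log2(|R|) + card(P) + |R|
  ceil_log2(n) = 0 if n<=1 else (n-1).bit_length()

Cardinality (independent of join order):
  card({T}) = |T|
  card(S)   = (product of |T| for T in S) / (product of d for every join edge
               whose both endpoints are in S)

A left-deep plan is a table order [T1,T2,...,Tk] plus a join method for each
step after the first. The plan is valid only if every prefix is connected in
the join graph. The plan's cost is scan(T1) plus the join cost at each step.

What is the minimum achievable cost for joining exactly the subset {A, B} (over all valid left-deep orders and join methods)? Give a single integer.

360

Selinger DP over subsets of {A,B}:
  {A}: scan cost=40, card=40
  {B}: scan cost=40, card=40
  {AB}: card=80; try (A,nl_idx)→360, (B,hash)→560, (A,hash)→560, (B,merge)→600, (A,merge)→600, (B,nl)→1640 …(+1); best=360 via (A,nl_idx)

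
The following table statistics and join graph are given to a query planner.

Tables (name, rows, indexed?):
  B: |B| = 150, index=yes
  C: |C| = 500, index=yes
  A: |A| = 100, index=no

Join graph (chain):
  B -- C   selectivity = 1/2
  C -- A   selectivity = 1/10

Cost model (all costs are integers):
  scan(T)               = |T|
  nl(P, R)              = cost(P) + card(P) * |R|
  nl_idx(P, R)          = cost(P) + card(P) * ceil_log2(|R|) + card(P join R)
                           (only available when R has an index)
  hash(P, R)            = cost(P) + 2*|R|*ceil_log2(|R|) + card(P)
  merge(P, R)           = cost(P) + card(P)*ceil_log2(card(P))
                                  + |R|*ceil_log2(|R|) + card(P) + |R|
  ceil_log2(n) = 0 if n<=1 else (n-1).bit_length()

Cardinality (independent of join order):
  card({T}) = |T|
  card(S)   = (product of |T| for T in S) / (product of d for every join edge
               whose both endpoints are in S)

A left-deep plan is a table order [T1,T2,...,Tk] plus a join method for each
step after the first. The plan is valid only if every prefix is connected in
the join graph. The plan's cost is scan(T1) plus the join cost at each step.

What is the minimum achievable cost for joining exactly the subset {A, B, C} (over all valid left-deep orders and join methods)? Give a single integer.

Selinger DP over subsets of {A,B,C}:
  {B}: scan cost=150, card=150
  {C}: scan cost=500, card=500
  {A}: scan cost=100, card=100
  {BC}: card=37500; try (B,hash)→3400, (C,merge)→6500, (B,merge)→6850, (C,hash)→9300, (C,nl_idx)→39000, (B,nl_idx)→42000 …(+2); best=3400 via (B,hash)
  {AC}: card=5000; try (A,hash)→2400, (C,merge)→5900, (C,nl_idx)→6000, (A,merge)→6300, (C,hash)→9200, (C,nl)→50100 …(+1); best=2400 via (A,hash)
  {ABC}: card=375000; try (B,hash)→9800, (A,hash)→42300, (B,merge)→73750, (B,nl_idx)→417400, (A,merge)→641700, (B,nl)→752400 …(+1); best=9800 via (B,hash)

9800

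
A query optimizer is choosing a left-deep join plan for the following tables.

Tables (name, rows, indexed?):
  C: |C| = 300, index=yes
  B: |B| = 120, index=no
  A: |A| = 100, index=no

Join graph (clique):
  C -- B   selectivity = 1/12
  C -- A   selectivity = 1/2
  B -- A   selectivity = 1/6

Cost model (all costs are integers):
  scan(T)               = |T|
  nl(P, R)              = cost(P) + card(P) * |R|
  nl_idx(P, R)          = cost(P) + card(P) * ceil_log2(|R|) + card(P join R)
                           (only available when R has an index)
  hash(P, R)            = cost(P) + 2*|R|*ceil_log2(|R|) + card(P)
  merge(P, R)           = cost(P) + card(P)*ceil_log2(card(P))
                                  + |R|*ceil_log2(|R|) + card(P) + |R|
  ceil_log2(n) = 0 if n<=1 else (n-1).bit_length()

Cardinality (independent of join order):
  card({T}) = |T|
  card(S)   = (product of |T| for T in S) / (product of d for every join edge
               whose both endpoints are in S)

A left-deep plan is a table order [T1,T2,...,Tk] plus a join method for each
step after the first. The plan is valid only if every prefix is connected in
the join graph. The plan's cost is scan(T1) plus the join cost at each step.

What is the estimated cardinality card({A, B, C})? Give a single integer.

Tables in S: A(100), B(120), C(300)
Edges inside S: C-B(d=12), C-A(d=2), B-A(d=6)
numerator = 100 * 120 * 300 = 3600000
denominator = 12 * 2 * 6 = 144
card(S) = 3600000 / 144 = 25000

25000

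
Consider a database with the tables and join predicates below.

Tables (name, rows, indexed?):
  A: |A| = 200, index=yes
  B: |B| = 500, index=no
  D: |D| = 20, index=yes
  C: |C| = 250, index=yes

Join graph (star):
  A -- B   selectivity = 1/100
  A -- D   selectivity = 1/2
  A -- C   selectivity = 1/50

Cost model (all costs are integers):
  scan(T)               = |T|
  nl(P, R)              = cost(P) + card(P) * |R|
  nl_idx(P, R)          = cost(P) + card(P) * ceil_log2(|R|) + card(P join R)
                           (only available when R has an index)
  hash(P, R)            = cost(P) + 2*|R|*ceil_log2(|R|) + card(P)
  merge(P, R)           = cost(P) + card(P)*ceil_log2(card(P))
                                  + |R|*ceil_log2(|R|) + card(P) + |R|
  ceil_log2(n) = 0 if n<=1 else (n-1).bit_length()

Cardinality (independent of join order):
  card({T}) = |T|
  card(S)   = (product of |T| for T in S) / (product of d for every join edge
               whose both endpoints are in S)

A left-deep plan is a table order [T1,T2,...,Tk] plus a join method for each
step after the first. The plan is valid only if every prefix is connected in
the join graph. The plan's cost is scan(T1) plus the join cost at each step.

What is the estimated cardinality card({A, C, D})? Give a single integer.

10000

Tables in S: A(200), C(250), D(20)
Edges inside S: A-D(d=2), A-C(d=50)
numerator = 200 * 250 * 20 = 1000000
denominator = 2 * 50 = 100
card(S) = 1000000 / 100 = 10000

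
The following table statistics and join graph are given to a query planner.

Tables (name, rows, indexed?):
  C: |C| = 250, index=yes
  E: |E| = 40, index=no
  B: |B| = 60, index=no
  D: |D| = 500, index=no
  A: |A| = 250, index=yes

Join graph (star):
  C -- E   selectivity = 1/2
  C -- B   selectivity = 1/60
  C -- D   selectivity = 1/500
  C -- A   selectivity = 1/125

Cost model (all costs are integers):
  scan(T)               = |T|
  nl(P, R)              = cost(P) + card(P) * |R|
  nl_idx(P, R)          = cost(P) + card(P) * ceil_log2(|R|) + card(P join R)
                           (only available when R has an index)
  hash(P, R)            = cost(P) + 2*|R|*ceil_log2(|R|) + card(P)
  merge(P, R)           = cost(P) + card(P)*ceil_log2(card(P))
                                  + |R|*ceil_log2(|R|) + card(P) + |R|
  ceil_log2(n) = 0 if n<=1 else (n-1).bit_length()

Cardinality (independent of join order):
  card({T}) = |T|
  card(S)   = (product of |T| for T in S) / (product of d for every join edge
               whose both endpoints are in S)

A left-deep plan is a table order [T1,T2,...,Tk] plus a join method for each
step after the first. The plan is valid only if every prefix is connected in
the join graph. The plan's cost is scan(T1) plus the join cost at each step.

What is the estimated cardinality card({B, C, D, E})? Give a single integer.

Tables in S: B(60), C(250), D(500), E(40)
Edges inside S: C-E(d=2), C-B(d=60), C-D(d=500)
numerator = 60 * 250 * 500 * 40 = 300000000
denominator = 2 * 60 * 500 = 60000
card(S) = 300000000 / 60000 = 5000

5000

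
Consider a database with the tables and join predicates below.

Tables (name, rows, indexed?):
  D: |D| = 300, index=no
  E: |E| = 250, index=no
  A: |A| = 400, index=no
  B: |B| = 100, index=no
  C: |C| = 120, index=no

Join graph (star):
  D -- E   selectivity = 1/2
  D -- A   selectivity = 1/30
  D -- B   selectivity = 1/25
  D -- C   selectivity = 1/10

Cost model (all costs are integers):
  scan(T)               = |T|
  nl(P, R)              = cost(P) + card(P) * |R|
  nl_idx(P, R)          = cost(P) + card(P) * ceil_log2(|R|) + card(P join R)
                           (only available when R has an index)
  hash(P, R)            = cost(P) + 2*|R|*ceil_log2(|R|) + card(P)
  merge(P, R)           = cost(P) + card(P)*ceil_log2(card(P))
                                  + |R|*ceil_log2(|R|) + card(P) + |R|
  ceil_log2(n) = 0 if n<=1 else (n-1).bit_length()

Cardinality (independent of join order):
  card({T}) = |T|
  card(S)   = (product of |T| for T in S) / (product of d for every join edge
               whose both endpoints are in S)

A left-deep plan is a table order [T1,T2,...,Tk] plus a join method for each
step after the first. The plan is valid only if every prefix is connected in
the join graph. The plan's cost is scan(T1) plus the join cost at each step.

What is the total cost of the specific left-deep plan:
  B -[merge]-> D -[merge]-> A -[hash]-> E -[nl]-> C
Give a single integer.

step 1: scan B: cost=100, card=100
step 2: join D via merge
    card(P join D) = 100*300/(25) = 1200
    cost = 100 + 100*7 + 300*9 + 100 + 300 = 3900
step 3: join A via merge
    card(P join A) = 1200*400/(30) = 16000
    cost = 3900 + 1200*11 + 400*9 + 1200 + 400 = 22300
step 4: join E via hash
    card(P join E) = 16000*250/(2) = 2000000
    cost = 22300 + 2*250*8 + 16000 = 42300
step 5: join C via nl
    card(P join C) = 2000000*120/(10) = 24000000
    cost = 42300 + 2000000*120 = 240042300

240042300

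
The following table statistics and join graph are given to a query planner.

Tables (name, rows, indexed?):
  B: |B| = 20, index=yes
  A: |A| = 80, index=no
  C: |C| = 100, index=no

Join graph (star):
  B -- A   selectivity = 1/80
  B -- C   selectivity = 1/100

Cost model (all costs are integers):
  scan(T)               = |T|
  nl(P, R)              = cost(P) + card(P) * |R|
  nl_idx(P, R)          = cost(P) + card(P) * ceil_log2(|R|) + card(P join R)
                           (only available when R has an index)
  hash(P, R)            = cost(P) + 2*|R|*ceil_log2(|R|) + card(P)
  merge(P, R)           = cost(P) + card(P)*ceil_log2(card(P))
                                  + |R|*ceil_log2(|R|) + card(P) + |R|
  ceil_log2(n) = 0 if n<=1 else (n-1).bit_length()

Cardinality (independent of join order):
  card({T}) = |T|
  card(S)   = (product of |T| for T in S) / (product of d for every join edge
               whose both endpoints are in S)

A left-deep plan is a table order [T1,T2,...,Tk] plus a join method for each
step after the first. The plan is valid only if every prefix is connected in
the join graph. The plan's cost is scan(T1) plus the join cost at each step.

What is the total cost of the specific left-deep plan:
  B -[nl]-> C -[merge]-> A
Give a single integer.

step 1: scan B: cost=20, card=20
step 2: join C via nl
    card(P join C) = 20*100/(100) = 20
    cost = 20 + 20*100 = 2020
step 3: join A via merge
    card(P join A) = 20*80/(80) = 20
    cost = 2020 + 20*5 + 80*7 + 20 + 80 = 2780

2780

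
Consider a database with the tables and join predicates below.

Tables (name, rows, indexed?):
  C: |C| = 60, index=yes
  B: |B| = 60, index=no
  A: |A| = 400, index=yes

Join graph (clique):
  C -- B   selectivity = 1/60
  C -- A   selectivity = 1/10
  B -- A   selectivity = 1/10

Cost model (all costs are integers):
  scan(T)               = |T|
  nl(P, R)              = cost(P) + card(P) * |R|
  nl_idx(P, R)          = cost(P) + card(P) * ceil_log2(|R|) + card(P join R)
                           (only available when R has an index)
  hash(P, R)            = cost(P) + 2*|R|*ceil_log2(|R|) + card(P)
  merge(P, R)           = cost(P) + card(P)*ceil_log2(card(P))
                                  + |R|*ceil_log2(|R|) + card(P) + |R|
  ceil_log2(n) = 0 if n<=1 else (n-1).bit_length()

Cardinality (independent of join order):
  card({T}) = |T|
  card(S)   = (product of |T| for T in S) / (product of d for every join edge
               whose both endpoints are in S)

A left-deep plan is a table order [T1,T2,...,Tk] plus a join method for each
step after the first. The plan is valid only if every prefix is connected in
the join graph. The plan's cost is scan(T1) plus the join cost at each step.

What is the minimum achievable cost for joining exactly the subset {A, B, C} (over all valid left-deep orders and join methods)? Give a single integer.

Selinger DP over subsets of {A,B,C}:
  {C}: scan cost=60, card=60
  {B}: scan cost=60, card=60
  {A}: scan cost=400, card=400
  {BC}: card=60; try (C,nl_idx)→480, (C,hash)→840, (B,hash)→840, (C,merge)→900, (B,merge)→900, (C,nl)→3660 …(+1); best=480 via (C,nl_idx)
  {AC}: card=2400; try (C,hash)→1520, (A,nl_idx)→3000, (A,merge)→4480, (C,merge)→4820, (C,nl_idx)→5200, (A,hash)→7320 …(+2); best=1520 via (C,hash)
  {AB}: card=2400; try (B,hash)→1520, (A,nl_idx)→3000, (A,merge)→4480, (B,merge)→4820, (A,hash)→7320, (A,nl)→24060 …(+1); best=1520 via (B,hash)
  {ABC}: card=240; try (A,nl_idx)→1260, (C,hash)→4640, (B,hash)→4640, (A,merge)→4900, (A,hash)→7740, (C,nl_idx)→16160 …(+5); best=1260 via (A,nl_idx)

1260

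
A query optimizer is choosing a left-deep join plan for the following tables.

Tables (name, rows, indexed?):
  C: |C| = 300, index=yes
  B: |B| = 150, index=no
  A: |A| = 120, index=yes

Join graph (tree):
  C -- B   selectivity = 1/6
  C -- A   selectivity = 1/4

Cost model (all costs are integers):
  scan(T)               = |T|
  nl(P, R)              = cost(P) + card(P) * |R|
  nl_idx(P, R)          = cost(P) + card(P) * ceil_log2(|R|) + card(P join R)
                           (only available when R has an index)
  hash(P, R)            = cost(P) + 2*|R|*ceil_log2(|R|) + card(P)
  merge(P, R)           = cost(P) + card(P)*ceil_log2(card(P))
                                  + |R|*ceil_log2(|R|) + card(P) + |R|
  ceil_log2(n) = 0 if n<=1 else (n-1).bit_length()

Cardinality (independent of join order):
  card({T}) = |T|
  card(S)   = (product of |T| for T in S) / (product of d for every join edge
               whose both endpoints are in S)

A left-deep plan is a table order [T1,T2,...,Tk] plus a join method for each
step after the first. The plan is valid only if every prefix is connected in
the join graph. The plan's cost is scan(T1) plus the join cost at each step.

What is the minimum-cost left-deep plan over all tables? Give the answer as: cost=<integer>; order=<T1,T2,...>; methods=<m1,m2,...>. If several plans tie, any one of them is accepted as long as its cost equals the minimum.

cost=12180; order=C,B,A; methods=hash,hash

Selinger DP (subsets sized 1..n):
  {C}: scan cost=300, card=300
  {B}: scan cost=150, card=150
  {A}: scan cost=120, card=120
  {BC}: card=7500; try (B,hash)→3000, (C,merge)→4500, (B,merge)→4650, (C,hash)→5700, (C,nl_idx)→9000, (C,nl)→45150 …(+1); best=3000 via (B,hash)
  {AC}: card=9000; try (A,hash)→2280, (C,merge)→4080, (A,merge)→4260, (C,hash)→5640, (C,nl_idx)→10200, (A,nl_idx)→11400 …(+2); best=2280 via (A,hash)
  {ABC}: card=225000; try (A,hash)→12180, (B,hash)→13680, (A,merge)→108960, (B,merge)→138630, (A,nl_idx)→280500, (A,nl)→903000 …(+1); best=12180 via (A,hash)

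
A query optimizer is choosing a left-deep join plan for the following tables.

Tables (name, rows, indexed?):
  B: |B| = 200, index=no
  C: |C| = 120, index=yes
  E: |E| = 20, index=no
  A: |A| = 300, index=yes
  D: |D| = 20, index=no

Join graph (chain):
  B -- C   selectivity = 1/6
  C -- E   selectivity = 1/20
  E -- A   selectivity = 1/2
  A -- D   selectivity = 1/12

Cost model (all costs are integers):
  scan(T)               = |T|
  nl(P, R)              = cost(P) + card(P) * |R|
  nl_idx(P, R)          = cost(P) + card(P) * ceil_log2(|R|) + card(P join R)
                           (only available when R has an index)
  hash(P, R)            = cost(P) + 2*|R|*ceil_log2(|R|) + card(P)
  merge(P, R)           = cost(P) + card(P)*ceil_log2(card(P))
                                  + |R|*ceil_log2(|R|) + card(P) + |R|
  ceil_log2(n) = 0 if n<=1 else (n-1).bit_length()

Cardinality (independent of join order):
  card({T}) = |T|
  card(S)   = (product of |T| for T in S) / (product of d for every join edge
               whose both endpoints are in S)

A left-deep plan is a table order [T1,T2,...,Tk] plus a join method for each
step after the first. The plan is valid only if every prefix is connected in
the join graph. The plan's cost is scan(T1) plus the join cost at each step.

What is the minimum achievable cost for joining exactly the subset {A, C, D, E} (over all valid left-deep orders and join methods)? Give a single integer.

Selinger DP over subsets of {A,C,D,E}:
  {C}: scan cost=120, card=120
  {E}: scan cost=20, card=20
  {A}: scan cost=300, card=300
  {D}: scan cost=20, card=20
  {CE}: card=120; try (C,nl_idx)→280, (E,hash)→440, (C,merge)→1100, (E,merge)→1200, (C,hash)→1720, (C,nl)→2420 …(+1); best=280 via (C,nl_idx)
  {AE}: card=3000; try (E,hash)→800, (A,merge)→3140, (A,nl_idx)→3200, (E,merge)→3420, (A,hash)→5440, (A,nl)→6020 …(+1); best=800 via (E,hash)
  {AD}: card=500; try (A,nl_idx)→700, (D,hash)→800, (A,merge)→3140, (D,merge)→3420, (A,hash)→5440, (A,nl)→6020 …(+1); best=700 via (A,nl_idx)
  {ACE}: card=18000; try (A,merge)→4240, (C,hash)→5480, (A,hash)→5800, (A,nl_idx)→19360, (A,nl)→36280, (C,nl_idx)→39800 …(+2); best=4240 via (A,merge)
  {ADE}: card=5000; try (E,hash)→1400, (D,hash)→4000, (E,merge)→5820, (E,nl)→10700, (D,merge)→39920, (D,nl)→60800; best=1400 via (E,hash)
  {ACDE}: card=30000; try (C,hash)→8080, (D,hash)→22440, (C,nl_idx)→66400, (C,merge)→72360, (D,merge)→292360, (D,nl)→364240 …(+1); best=8080 via (C,hash)

8080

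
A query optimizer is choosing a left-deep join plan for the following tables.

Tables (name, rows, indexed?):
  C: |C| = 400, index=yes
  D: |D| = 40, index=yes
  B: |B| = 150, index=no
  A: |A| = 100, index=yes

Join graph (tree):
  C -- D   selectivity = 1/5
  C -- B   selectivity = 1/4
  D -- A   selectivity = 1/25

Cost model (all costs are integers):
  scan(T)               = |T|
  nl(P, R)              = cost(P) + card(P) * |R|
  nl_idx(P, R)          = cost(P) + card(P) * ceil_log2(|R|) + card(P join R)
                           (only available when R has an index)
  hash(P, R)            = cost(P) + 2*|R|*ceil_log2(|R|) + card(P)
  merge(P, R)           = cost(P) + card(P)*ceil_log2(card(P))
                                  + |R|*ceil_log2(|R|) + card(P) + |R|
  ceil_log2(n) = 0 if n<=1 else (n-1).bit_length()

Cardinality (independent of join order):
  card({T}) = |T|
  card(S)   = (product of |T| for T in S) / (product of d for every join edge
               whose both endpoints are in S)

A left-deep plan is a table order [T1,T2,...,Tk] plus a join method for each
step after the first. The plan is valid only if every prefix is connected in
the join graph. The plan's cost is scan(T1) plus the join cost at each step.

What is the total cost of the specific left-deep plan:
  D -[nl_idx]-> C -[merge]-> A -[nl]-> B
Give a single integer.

step 1: scan D: cost=40, card=40
step 2: join C via nl_idx
    card(P join C) = 40*400/(5) = 3200
    cost = 40 + 40*9 + 3200 = 3600
step 3: join A via merge
    card(P join A) = 3200*100/(25) = 12800
    cost = 3600 + 3200*12 + 100*7 + 3200 + 100 = 46000
step 4: join B via nl
    card(P join B) = 12800*150/(4) = 480000
    cost = 46000 + 12800*150 = 1966000

1966000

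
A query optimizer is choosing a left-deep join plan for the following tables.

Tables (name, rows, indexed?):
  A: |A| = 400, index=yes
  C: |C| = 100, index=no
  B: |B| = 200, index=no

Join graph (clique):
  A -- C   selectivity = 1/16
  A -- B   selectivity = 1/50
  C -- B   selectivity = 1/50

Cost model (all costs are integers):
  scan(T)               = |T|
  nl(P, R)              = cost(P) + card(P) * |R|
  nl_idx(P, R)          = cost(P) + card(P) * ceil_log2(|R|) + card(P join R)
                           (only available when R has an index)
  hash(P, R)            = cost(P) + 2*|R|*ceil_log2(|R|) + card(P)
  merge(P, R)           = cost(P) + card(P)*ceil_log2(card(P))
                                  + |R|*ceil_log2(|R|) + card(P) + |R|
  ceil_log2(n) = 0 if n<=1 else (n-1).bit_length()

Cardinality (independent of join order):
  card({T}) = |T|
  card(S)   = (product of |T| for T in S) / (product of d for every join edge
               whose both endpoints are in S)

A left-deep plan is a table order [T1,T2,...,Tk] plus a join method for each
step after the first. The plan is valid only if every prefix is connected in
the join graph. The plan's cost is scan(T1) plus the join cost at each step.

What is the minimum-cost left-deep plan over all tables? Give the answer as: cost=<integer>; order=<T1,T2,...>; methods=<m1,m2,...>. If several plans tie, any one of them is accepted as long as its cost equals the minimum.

cost=5600; order=B,C,A; methods=hash,nl_idx

Selinger DP (subsets sized 1..n):
  {A}: scan cost=400, card=400
  {C}: scan cost=100, card=100
  {B}: scan cost=200, card=200
  {AC}: card=2500; try (C,hash)→2200, (A,nl_idx)→3500, (A,merge)→4900, (C,merge)→5200, (A,hash)→7400, (A,nl)→40100 …(+1); best=2200 via (C,hash)
  {AB}: card=1600; try (A,nl_idx)→3600, (B,hash)→4000, (A,merge)→6000, (B,merge)→6200, (A,hash)→7600, (A,nl)→80200 …(+1); best=3600 via (A,nl_idx)
  {BC}: card=400; try (C,hash)→1800, (B,merge)→2700, (C,merge)→2800, (B,hash)→3400, (B,nl)→20100, (C,nl)→20200; best=1800 via (C,hash)
  {ABC}: card=200; try (A,nl_idx)→5600, (C,hash)→6600, (B,hash)→7900, (A,hash)→9400, (A,merge)→9800, (C,merge)→23600 …(+4); best=5600 via (A,nl_idx)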